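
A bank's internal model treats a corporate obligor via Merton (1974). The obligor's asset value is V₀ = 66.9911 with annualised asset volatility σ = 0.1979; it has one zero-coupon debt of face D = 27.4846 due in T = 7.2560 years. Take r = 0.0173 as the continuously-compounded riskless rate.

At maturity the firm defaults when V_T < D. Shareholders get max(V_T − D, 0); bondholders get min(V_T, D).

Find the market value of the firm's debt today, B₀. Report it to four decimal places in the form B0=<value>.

d₁ = [ln(V₀/D) + (r + σ²/2)T] / (σ√T)
   = [ln(66.9911/27.4846) + (0.0173 + 0.5·0.1979²)·7.2560] / (0.1979·√7.2560)
   = [0.890934 + 0.267617] / 0.533083 = 2.173306
d₂ = d₁ − σ√T = 2.173306 − 0.533083 = 1.640223
N(d₁) = 0.985121,  N(d₂) = 0.949521,  e^(−rT) = 0.882030
E₀ = V₀·N(d₁) − D·e^(−rT)·N(d₂)
   = 66.9911·0.985121 − 27.4846·0.882030·0.949521 = 42.975845
B₀ = V₀ − E₀ = 66.9911 − 42.975845 = 24.015255

B0=24.0153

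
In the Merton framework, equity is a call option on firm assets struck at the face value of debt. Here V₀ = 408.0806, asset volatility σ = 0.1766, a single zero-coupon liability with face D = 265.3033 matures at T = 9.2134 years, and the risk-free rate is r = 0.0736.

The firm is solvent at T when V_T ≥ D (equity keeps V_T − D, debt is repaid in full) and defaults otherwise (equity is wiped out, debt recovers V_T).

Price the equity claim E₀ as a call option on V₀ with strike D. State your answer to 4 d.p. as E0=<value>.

E0=274.2806

d₁ = [ln(V₀/D) + (r + σ²/2)T] / (σ√T)
   = [ln(408.0806/265.3033) + (0.0736 + 0.5·0.1766²)·9.2134] / (0.1766·√9.2134)
   = [0.430591 + 0.821778] / 0.536044 = 2.336316
d₂ = d₁ − σ√T = 2.336316 − 0.536044 = 1.800272
N(d₁) = 0.990263,  N(d₂) = 0.964091,  e^(−rT) = 0.507577
E₀ = V₀·N(d₁) − D·e^(−rT)·N(d₂)
   = 408.0806·0.990263 − 265.3033·0.507577·0.964091 = 274.280583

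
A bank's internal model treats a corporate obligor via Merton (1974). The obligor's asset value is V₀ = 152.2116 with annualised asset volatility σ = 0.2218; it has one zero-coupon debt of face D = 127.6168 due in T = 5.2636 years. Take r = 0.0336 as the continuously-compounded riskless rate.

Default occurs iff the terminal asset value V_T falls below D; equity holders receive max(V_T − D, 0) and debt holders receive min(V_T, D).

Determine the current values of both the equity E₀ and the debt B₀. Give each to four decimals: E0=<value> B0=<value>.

E0=54.4845 B0=97.7271

d₁ = [ln(V₀/D) + (r + σ²/2)T] / (σ√T)
   = [ln(152.2116/127.6168) + (0.0336 + 0.5·0.2218²)·5.2636] / (0.2218·√5.2636)
   = [0.176240 + 0.306329] / 0.508865 = 0.948323
d₂ = d₁ − σ√T = 0.948323 − 0.508865 = 0.439457
N(d₁) = 0.828517,  N(d₂) = 0.669835,  e^(−rT) = 0.837900
E₀ = V₀·N(d₁) − D·e^(−rT)·N(d₂)
   = 152.2116·0.828517 − 127.6168·0.837900·0.669835 = 54.484470
B₀ = V₀ − E₀ = 152.2116 − 54.484470 = 97.727130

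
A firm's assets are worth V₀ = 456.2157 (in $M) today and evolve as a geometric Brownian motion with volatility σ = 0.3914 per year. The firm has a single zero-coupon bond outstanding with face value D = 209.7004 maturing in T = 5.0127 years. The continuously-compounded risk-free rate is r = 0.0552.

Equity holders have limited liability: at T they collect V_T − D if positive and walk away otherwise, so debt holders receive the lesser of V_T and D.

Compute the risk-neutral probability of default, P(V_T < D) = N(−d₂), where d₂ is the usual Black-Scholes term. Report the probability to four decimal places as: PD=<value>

d₁ = [ln(V₀/D) + (r + σ²/2)T] / (σ√T)
   = [ln(456.2157/209.7004) + (0.0552 + 0.5·0.3914²)·5.0127] / (0.3914·√5.0127)
   = [0.777286 + 0.660659] / 0.876308 = 1.640913
d₂ = d₁ − σ√T = 1.640913 − 0.876308 = 0.764605
risk-neutral PD = N(−d₂) = N(-0.764605) = 0.222253

PD=0.2223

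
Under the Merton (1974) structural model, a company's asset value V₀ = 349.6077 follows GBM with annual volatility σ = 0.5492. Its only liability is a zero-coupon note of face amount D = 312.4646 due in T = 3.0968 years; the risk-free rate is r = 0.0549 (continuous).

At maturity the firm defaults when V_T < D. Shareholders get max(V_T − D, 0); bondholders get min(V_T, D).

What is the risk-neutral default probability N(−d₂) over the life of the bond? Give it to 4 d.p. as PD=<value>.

d₁ = [ln(V₀/D) + (r + σ²/2)T] / (σ√T)
   = [ln(349.6077/312.4646) + (0.0549 + 0.5·0.5492²)·3.0968] / (0.5492·√3.0968)
   = [0.112320 + 0.637044] / 0.966467 = 0.775364
d₂ = d₁ − σ√T = 0.775364 − 0.966467 = -0.191103
risk-neutral PD = N(−d₂) = N(0.191103) = 0.575777

PD=0.5758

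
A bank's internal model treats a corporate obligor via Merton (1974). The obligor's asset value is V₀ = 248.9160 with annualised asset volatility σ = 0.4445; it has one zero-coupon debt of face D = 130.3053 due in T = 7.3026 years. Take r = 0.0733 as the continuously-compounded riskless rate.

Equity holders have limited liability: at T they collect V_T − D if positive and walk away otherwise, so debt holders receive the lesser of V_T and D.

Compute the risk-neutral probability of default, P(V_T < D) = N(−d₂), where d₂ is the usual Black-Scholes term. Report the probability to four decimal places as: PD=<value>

d₁ = [ln(V₀/D) + (r + σ²/2)T] / (σ√T)
   = [ln(248.9160/130.3053) + (0.0733 + 0.5·0.4445²)·7.3026] / (0.4445·√7.3026)
   = [0.647235 + 1.256705] / 1.201187 = 1.585050
d₂ = d₁ − σ√T = 1.585050 − 1.201187 = 0.383863
risk-neutral PD = N(−d₂) = N(-0.383863) = 0.350540

PD=0.3505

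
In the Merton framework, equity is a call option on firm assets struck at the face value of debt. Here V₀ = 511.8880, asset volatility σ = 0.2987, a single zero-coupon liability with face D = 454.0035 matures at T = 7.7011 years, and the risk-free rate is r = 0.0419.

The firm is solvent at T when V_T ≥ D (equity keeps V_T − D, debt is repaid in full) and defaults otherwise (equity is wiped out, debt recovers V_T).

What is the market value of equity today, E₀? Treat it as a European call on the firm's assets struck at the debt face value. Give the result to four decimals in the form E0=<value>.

d₁ = [ln(V₀/D) + (r + σ²/2)T] / (σ√T)
   = [ln(511.8880/454.0035) + (0.0419 + 0.5·0.2987²)·7.7011] / (0.2987·√7.7011)
   = [0.120001 + 0.666229] / 0.828918 = 0.948501
d₂ = d₁ − σ√T = 0.948501 − 0.828918 = 0.119583
N(d₁) = 0.828563,  N(d₂) = 0.547593,  e^(−rT) = 0.724208
E₀ = V₀·N(d₁) − D·e^(−rT)·N(d₂)
   = 511.8880·0.828563 − 454.0035·0.724208·0.547593 = 244.086437

E0=244.0864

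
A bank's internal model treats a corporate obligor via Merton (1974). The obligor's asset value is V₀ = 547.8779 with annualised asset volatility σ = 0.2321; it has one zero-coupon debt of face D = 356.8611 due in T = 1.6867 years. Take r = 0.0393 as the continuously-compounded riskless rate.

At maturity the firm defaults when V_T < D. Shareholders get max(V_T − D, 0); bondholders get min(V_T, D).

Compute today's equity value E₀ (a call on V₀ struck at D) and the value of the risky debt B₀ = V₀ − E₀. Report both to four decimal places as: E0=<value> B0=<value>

d₁ = [ln(V₀/D) + (r + σ²/2)T] / (σ√T)
   = [ln(547.8779/356.8611) + (0.0393 + 0.5·0.2321²)·1.6867] / (0.2321·√1.6867)
   = [0.428706 + 0.111719] / 0.301435 = 1.792838
d₂ = d₁ − σ√T = 1.792838 − 0.301435 = 1.491403
N(d₁) = 0.963501,  N(d₂) = 0.932072,  e^(−rT) = 0.935862
E₀ = V₀·N(d₁) − D·e^(−rT)·N(d₂)
   = 547.8779·0.963501 − 356.8611·0.935862·0.932072 = 216.594019
B₀ = V₀ − E₀ = 547.8779 − 216.594019 = 331.283881

E0=216.5940 B0=331.2839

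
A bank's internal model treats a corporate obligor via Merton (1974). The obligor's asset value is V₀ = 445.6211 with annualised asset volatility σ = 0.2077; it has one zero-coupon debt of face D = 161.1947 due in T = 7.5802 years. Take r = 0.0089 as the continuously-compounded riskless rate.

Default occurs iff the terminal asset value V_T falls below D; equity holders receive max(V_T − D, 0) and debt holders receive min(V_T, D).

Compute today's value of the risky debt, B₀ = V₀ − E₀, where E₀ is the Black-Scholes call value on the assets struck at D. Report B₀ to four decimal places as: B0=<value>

d₁ = [ln(V₀/D) + (r + σ²/2)T] / (σ√T)
   = [ln(445.6211/161.1947) + (0.0089 + 0.5·0.2077²)·7.5802] / (0.2077·√7.5802)
   = [1.016856 + 0.230966] / 0.571843 = 2.182106
d₂ = d₁ − σ√T = 2.182106 − 0.571843 = 1.610263
N(d₁) = 0.985449,  N(d₂) = 0.946330,  e^(−rT) = 0.934762
E₀ = V₀·N(d₁) − D·e^(−rT)·N(d₂)
   = 445.6211·0.985449 − 161.1947·0.934762·0.946330 = 296.545276
B₀ = V₀ − E₀ = 445.6211 − 296.545276 = 149.075824

B0=149.0758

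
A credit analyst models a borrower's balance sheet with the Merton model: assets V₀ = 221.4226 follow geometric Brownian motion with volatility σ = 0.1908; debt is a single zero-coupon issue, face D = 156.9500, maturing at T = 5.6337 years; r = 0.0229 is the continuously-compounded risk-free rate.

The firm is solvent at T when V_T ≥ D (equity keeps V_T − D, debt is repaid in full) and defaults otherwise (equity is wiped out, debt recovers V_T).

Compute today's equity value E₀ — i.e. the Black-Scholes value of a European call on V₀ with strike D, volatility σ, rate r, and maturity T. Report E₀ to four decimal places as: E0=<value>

E0=89.4211

d₁ = [ln(V₀/D) + (r + σ²/2)T] / (σ√T)
   = [ln(221.4226/156.9500) + (0.0229 + 0.5·0.1908²)·5.6337] / (0.1908·√5.6337)
   = [0.344146 + 0.231558] / 0.452872 = 1.271230
d₂ = d₁ − σ√T = 1.271230 − 0.452872 = 0.818358
N(d₁) = 0.898177,  N(d₂) = 0.793424,  e^(−rT) = 0.878964
E₀ = V₀·N(d₁) − D·e^(−rT)·N(d₂)
   = 221.4226·0.898177 − 156.9500·0.878964·0.793424 = 89.421144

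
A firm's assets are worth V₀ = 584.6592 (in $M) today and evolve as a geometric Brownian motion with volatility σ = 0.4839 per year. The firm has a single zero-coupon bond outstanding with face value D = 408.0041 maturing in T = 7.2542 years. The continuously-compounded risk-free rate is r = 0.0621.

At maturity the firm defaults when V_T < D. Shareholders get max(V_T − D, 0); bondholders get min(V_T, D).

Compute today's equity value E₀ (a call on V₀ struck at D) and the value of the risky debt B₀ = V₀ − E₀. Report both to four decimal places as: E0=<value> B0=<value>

E0=398.4413 B0=186.2179

d₁ = [ln(V₀/D) + (r + σ²/2)T] / (σ√T)
   = [ln(584.6592/408.0041) + (0.0621 + 0.5·0.4839²)·7.2542] / (0.4839·√7.2542)
   = [0.359752 + 1.299805] / 1.303318 = 1.273332
d₂ = d₁ − σ√T = 1.273332 − 1.303318 = -0.029986
N(d₁) = 0.898550,  N(d₂) = 0.488039,  e^(−rT) = 0.637318
E₀ = V₀·N(d₁) − D·e^(−rT)·N(d₂)
   = 584.6592·0.898550 − 408.0041·0.637318·0.488039 = 398.441348
B₀ = V₀ − E₀ = 584.6592 − 398.441348 = 186.217852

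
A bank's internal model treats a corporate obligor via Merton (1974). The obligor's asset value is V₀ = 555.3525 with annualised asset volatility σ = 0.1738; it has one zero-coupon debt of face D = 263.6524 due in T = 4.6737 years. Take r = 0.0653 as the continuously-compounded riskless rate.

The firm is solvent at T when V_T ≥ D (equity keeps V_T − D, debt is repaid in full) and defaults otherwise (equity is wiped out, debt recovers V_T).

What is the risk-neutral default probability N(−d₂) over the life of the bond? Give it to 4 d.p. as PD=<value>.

PD=0.0046

d₁ = [ln(V₀/D) + (r + σ²/2)T] / (σ√T)
   = [ln(555.3525/263.6524) + (0.0653 + 0.5·0.1738²)·4.6737] / (0.1738·√4.6737)
   = [0.744971 + 0.375781] / 0.375734 = 2.982836
d₂ = d₁ − σ√T = 2.982836 − 0.375734 = 2.607102
risk-neutral PD = N(−d₂) = N(-2.607102) = 0.004566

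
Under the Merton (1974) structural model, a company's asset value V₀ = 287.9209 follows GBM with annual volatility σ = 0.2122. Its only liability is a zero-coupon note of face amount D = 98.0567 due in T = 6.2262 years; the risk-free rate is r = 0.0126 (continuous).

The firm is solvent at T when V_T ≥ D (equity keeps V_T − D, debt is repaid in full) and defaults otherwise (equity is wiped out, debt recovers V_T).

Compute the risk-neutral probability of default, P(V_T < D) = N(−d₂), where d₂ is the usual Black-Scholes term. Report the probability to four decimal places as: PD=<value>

PD=0.0276

d₁ = [ln(V₀/D) + (r + σ²/2)T] / (σ√T)
   = [ln(287.9209/98.0567) + (0.0126 + 0.5·0.2122²)·6.2262] / (0.2122·√6.2262)
   = [1.077140 + 0.218629] / 0.529489 = 2.447207
d₂ = d₁ − σ√T = 2.447207 − 0.529489 = 1.917718
risk-neutral PD = N(−d₂) = N(-1.917718) = 0.027573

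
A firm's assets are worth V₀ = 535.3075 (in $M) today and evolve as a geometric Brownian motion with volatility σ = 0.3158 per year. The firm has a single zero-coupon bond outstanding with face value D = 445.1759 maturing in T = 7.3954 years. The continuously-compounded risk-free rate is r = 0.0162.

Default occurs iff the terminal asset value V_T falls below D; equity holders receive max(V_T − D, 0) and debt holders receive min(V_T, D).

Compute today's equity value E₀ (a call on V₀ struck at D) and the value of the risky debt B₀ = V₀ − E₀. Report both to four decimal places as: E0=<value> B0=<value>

d₁ = [ln(V₀/D) + (r + σ²/2)T] / (σ√T)
   = [ln(535.3075/445.1759) + (0.0162 + 0.5·0.3158²)·7.3954] / (0.3158·√7.3954)
   = [0.184372 + 0.488576] / 0.858802 = 0.783589
d₂ = d₁ − σ√T = 0.783589 − 0.858802 = -0.075213
N(d₁) = 0.783359,  N(d₂) = 0.470023,  e^(−rT) = 0.887093
E₀ = V₀·N(d₁) − D·e^(−rT)·N(d₂)
   = 535.3075·0.783359 − 445.1759·0.887093·0.470023 = 233.720337
B₀ = V₀ − E₀ = 535.3075 − 233.720337 = 301.587163

E0=233.7203 B0=301.5872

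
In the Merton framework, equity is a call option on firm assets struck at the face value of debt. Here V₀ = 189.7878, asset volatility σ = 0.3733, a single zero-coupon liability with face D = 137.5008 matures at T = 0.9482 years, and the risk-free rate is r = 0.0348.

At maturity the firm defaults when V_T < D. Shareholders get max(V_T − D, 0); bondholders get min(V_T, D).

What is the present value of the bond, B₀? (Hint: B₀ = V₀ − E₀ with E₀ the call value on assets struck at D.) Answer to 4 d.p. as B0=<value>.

B0=128.0663

d₁ = [ln(V₀/D) + (r + σ²/2)T] / (σ√T)
   = [ln(189.7878/137.5008) + (0.0348 + 0.5·0.3733²)·0.9482] / (0.3733·√0.9482)
   = [0.322277 + 0.099065] / 0.363503 = 1.159114
d₂ = d₁ − σ√T = 1.159114 − 0.363503 = 0.795611
N(d₁) = 0.876795,  N(d₂) = 0.786871,  e^(−rT) = 0.967541
E₀ = V₀·N(d₁) − D·e^(−rT)·N(d₂)
   = 189.7878·0.876795 − 137.5008·0.967541·0.786871 = 61.721541
B₀ = V₀ − E₀ = 189.7878 − 61.721541 = 128.066259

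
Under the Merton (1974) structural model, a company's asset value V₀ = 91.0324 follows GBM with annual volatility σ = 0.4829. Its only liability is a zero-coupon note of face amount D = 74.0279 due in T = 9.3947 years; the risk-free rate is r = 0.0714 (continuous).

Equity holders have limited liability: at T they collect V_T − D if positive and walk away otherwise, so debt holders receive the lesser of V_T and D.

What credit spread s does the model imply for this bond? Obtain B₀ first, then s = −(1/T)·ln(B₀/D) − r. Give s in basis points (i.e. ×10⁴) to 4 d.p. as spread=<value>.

d₁ = [ln(V₀/D) + (r + σ²/2)T] / (σ√T)
   = [ln(91.0324/74.0279) + (0.0714 + 0.5·0.4829²)·9.3947] / (0.4829·√9.3947)
   = [0.206773 + 1.766168] / 1.480126 = 1.332955
d₂ = d₁ − σ√T = 1.332955 − 1.480126 = -0.147171
N(d₁) = 0.908727,  N(d₂) = 0.441499,  e^(−rT) = 0.511309
E₀ = V₀·N(d₁) − D·e^(−rT)·N(d₂)
   = 91.0324·0.908727 − 74.0279·0.511309·0.441499 = 66.012361
B₀ = V₀ − E₀ = 91.0324 − 66.012361 = 25.020039
spread = −(1/T)·ln(B₀/D) − r = −(1/9.3947)·ln(25.020039/74.0279) − 0.0714 = 0.04406563
in basis points: 0.04406563 × 10⁴ = 440.6563 bp

spread=440.6563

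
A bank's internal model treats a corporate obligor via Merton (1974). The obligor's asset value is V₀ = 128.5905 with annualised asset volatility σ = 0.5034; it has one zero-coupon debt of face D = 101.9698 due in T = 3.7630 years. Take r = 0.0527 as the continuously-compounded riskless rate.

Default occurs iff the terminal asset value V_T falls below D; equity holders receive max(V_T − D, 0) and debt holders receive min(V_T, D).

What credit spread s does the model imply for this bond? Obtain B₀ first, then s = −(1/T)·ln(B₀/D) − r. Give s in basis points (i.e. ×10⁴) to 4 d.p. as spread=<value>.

d₁ = [ln(V₀/D) + (r + σ²/2)T] / (σ√T)
   = [ln(128.5905/101.9698) + (0.0527 + 0.5·0.5034²)·3.7630] / (0.5034·√3.7630)
   = [0.231956 + 0.675104] / 0.976518 = 0.928872
d₂ = d₁ − σ√T = 0.928872 − 0.976518 = -0.047646
N(d₁) = 0.823522,  N(d₂) = 0.480999,  e^(−rT) = 0.820115
E₀ = V₀·N(d₁) − D·e^(−rT)·N(d₂)
   = 128.5905·0.823522 − 101.9698·0.820115·0.480999 = 65.672623
B₀ = V₀ − E₀ = 128.5905 − 65.672623 = 62.917877
spread = −(1/T)·ln(B₀/D) − r = −(1/3.7630)·ln(62.917877/101.9698) − 0.0527 = 0.07561420
in basis points: 0.07561420 × 10⁴ = 756.1420 bp

spread=756.1420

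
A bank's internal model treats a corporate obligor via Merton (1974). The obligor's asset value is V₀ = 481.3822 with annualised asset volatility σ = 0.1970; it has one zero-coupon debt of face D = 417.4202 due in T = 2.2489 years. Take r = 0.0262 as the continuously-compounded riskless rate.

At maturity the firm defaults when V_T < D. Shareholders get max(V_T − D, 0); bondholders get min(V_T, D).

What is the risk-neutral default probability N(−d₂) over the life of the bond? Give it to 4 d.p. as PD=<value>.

PD=0.2966

d₁ = [ln(V₀/D) + (r + σ²/2)T] / (σ√T)
   = [ln(481.3822/417.4202) + (0.0262 + 0.5·0.1970²)·2.2489] / (0.1970·√2.2489)
   = [0.142568 + 0.102560] / 0.295428 = 0.829740
d₂ = d₁ − σ√T = 0.829740 − 0.295428 = 0.534312
risk-neutral PD = N(−d₂) = N(-0.534312) = 0.296563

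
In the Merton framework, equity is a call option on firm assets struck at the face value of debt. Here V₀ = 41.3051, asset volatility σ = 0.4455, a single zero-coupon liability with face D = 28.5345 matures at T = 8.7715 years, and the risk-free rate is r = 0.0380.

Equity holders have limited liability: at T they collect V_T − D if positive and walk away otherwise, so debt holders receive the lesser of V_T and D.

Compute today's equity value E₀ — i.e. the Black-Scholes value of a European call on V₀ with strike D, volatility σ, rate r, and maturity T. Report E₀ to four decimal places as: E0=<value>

E0=27.3011

d₁ = [ln(V₀/D) + (r + σ²/2)T] / (σ√T)
   = [ln(41.3051/28.5345) + (0.0380 + 0.5·0.4455²)·8.7715] / (0.4455·√8.7715)
   = [0.369872 + 1.203758] / 1.319425 = 1.192664
d₂ = d₁ − σ√T = 1.192664 − 1.319425 = -0.126761
N(d₁) = 0.883499,  N(d₂) = 0.449565,  e^(−rT) = 0.716543
E₀ = V₀·N(d₁) − D·e^(−rT)·N(d₂)
   = 41.3051·0.883499 − 28.5345·0.716543·0.449565 = 27.301144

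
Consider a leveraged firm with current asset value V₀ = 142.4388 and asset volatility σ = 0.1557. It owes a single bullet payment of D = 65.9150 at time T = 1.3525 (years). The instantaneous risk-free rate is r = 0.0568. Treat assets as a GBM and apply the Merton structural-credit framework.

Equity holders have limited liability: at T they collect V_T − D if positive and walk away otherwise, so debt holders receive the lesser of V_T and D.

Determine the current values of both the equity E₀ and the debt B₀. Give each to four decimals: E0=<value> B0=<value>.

E0=81.3979 B0=61.0409

d₁ = [ln(V₀/D) + (r + σ²/2)T] / (σ√T)
   = [ln(142.4388/65.9150) + (0.0568 + 0.5·0.1557²)·1.3525] / (0.1557·√1.3525)
   = [0.770546 + 0.093216] / 0.181074 = 4.770205
d₂ = d₁ − σ√T = 4.770205 − 0.181074 = 4.589130
N(d₁) = 0.999999,  N(d₂) = 0.999998,  e^(−rT) = 0.926055
E₀ = V₀·N(d₁) − D·e^(−rT)·N(d₂)
   = 142.4388·0.999999 − 65.9150·0.926055·0.999998 = 81.397911
B₀ = V₀ − E₀ = 142.4388 − 81.397911 = 61.040889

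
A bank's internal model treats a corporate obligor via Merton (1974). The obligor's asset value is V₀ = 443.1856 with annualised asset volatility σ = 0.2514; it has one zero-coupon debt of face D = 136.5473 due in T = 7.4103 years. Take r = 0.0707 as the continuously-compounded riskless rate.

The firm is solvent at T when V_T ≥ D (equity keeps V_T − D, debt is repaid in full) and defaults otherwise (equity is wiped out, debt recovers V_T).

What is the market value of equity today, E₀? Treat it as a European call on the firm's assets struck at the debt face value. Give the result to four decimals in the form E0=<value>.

d₁ = [ln(V₀/D) + (r + σ²/2)T] / (σ√T)
   = [ln(443.1856/136.5473) + (0.0707 + 0.5·0.2514²)·7.4103] / (0.2514·√7.4103)
   = [1.177318 + 0.758081] / 0.684358 = 2.828051
d₂ = d₁ − σ√T = 2.828051 − 0.684358 = 2.143693
N(d₁) = 0.997658,  N(d₂) = 0.983971,  e^(−rT) = 0.592202
E₀ = V₀·N(d₁) − D·e^(−rT)·N(d₂)
   = 443.1856·0.997658 − 136.5473·0.592202·0.983971 = 362.580443

E0=362.5804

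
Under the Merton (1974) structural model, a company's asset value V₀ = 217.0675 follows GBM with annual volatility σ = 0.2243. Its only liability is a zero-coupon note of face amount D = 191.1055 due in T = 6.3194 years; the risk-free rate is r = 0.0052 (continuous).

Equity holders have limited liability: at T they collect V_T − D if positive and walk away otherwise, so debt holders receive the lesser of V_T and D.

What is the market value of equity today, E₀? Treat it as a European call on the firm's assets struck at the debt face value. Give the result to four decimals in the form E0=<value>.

E0=62.4299

d₁ = [ln(V₀/D) + (r + σ²/2)T] / (σ√T)
   = [ln(217.0675/191.1055) + (0.0052 + 0.5·0.2243²)·6.3194] / (0.2243·√6.3194)
   = [0.127383 + 0.191827] / 0.563855 = 0.566120
d₂ = d₁ − σ√T = 0.566120 − 0.563855 = 0.002266
N(d₁) = 0.714344,  N(d₂) = 0.500904,  e^(−rT) = 0.967673
E₀ = V₀·N(d₁) − D·e^(−rT)·N(d₂)
   = 217.0675·0.714344 − 191.1055·0.967673·0.500904 = 62.429887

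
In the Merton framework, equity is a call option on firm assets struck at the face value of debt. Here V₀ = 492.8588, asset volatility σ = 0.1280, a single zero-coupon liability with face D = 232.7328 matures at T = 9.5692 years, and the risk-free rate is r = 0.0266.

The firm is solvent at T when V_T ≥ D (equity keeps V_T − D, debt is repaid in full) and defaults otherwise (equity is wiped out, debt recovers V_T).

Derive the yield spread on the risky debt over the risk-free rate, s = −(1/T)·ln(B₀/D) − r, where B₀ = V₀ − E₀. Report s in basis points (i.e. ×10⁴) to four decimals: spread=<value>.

spread=1.1991

d₁ = [ln(V₀/D) + (r + σ²/2)T] / (σ√T)
   = [ln(492.8588/232.7328) + (0.0266 + 0.5·0.1280²)·9.5692] / (0.1280·√9.5692)
   = [0.750332 + 0.332932] / 0.395957 = 2.735812
d₂ = d₁ − σ√T = 2.735812 − 0.395957 = 2.339855
N(d₁) = 0.996889,  N(d₂) = 0.990354,  e^(−rT) = 0.775272
E₀ = V₀·N(d₁) − D·e^(−rT)·N(d₂)
   = 492.8588·0.996889 − 232.7328·0.775272·0.990354 = 312.634389
B₀ = V₀ − E₀ = 492.8588 − 312.634389 = 180.224411
spread = −(1/T)·ln(B₀/D) − r = −(1/9.5692)·ln(180.224411/232.7328) − 0.0266 = 0.00011991
in basis points: 0.00011991 × 10⁴ = 1.1991 bp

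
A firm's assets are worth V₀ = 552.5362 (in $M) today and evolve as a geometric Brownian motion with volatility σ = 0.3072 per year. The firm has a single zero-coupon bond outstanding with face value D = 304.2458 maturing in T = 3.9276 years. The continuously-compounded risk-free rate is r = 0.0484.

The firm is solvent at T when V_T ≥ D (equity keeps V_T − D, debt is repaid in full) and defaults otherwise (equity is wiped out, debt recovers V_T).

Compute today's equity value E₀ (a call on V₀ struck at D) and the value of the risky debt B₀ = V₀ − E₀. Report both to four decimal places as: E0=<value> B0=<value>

d₁ = [ln(V₀/D) + (r + σ²/2)T] / (σ√T)
   = [ln(552.5362/304.2458) + (0.0484 + 0.5·0.3072²)·3.9276] / (0.3072·√3.9276)
   = [0.596683 + 0.375423] / 0.608814 = 1.596721
d₂ = d₁ − σ√T = 1.596721 − 0.608814 = 0.987906
N(d₁) = 0.944836,  N(d₂) = 0.838401,  e^(−rT) = 0.826880
E₀ = V₀·N(d₁) − D·e^(−rT)·N(d₂)
   = 552.5362·0.944836 − 304.2458·0.826880·0.838401 = 311.135654
B₀ = V₀ − E₀ = 552.5362 − 311.135654 = 241.400546

E0=311.1357 B0=241.4005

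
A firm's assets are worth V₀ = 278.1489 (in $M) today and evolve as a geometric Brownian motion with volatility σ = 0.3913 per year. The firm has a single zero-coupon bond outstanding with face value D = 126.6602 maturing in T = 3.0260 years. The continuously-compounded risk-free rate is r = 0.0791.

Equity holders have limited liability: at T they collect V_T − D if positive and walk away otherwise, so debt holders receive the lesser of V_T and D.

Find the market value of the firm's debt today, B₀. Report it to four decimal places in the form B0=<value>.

d₁ = [ln(V₀/D) + (r + σ²/2)T] / (σ√T)
   = [ln(278.1489/126.6602) + (0.0791 + 0.5·0.3913²)·3.0260] / (0.3913·√3.0260)
   = [0.786649 + 0.471021] / 0.680682 = 1.847660
d₂ = d₁ − σ√T = 1.847660 − 0.680682 = 1.166978
N(d₁) = 0.967674,  N(d₂) = 0.878390,  e^(−rT) = 0.787134
E₀ = V₀·N(d₁) − D·e^(−rT)·N(d₂)
   = 278.1489·0.967674 − 126.6602·0.787134·0.878390 = 181.583261
B₀ = V₀ − E₀ = 278.1489 − 181.583261 = 96.565639

B0=96.5656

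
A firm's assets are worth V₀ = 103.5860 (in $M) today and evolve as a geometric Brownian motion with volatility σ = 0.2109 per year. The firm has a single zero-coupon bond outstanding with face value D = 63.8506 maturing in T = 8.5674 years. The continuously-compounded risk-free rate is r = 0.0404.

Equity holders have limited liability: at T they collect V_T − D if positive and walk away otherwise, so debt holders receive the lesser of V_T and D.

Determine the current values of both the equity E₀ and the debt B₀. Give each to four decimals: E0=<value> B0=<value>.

E0=60.1068 B0=43.4792

d₁ = [ln(V₀/D) + (r + σ²/2)T] / (σ√T)
   = [ln(103.5860/63.8506) + (0.0404 + 0.5·0.2109²)·8.5674] / (0.2109·√8.5674)
   = [0.483856 + 0.536657] / 0.617307 = 1.653170
d₂ = d₁ − σ√T = 1.653170 − 0.617307 = 1.035863
N(d₁) = 0.950852,  N(d₂) = 0.849867,  e^(−rT) = 0.707425
E₀ = V₀·N(d₁) − D·e^(−rT)·N(d₂)
   = 103.5860·0.950852 − 63.8506·0.707425·0.849867 = 60.106838
B₀ = V₀ − E₀ = 103.5860 − 60.106838 = 43.479162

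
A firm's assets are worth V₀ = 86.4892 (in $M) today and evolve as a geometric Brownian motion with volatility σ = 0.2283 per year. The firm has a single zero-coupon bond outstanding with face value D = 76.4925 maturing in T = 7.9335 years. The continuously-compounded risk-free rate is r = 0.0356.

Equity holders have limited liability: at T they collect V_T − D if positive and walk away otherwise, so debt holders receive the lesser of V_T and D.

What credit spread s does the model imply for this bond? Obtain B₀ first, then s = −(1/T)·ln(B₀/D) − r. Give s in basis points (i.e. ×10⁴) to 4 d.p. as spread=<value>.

spread=165.3005

d₁ = [ln(V₀/D) + (r + σ²/2)T] / (σ√T)
   = [ln(86.4892/76.4925) + (0.0356 + 0.5·0.2283²)·7.9335] / (0.2283·√7.9335)
   = [0.122827 + 0.489183] / 0.643040 = 0.951744
d₂ = d₁ − σ√T = 0.951744 − 0.643040 = 0.308704
N(d₁) = 0.829387,  N(d₂) = 0.621226,  e^(−rT) = 0.753947
E₀ = V₀·N(d₁) − D·e^(−rT)·N(d₂)
   = 86.4892·0.829387 − 76.4925·0.753947·0.621226 = 35.906029
B₀ = V₀ − E₀ = 86.4892 − 35.906029 = 50.583171
spread = −(1/T)·ln(B₀/D) − r = −(1/7.9335)·ln(50.583171/76.4925) − 0.0356 = 0.01653005
in basis points: 0.01653005 × 10⁴ = 165.3005 bp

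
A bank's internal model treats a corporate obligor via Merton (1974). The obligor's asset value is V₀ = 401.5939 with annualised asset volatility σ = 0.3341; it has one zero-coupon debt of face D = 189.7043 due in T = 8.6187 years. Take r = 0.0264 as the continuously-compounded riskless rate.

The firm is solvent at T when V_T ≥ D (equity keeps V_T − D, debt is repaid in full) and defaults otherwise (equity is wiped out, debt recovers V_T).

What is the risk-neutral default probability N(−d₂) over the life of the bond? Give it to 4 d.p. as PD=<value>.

d₁ = [ln(V₀/D) + (r + σ²/2)T] / (σ√T)
   = [ln(401.5939/189.7043) + (0.0264 + 0.5·0.3341²)·8.6187] / (0.3341·√8.6187)
   = [0.749975 + 0.708555] / 0.980838 = 1.487024
d₂ = d₁ − σ√T = 1.487024 − 0.980838 = 0.506186
risk-neutral PD = N(−d₂) = N(-0.506186) = 0.306363

PD=0.3064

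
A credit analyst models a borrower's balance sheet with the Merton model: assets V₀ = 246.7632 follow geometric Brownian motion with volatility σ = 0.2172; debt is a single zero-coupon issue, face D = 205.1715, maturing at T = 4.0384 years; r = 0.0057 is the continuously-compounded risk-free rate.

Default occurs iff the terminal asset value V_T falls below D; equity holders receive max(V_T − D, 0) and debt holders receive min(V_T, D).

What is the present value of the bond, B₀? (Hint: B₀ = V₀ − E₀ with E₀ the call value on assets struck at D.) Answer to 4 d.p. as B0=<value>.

B0=180.7956

d₁ = [ln(V₀/D) + (r + σ²/2)T] / (σ√T)
   = [ln(246.7632/205.1715) + (0.0057 + 0.5·0.2172²)·4.0384] / (0.2172·√4.0384)
   = [0.184583 + 0.118276] / 0.436480 = 0.693867
d₂ = d₁ − σ√T = 0.693867 − 0.436480 = 0.257387
N(d₁) = 0.756117,  N(d₂) = 0.601560,  e^(−rT) = 0.977244
E₀ = V₀·N(d₁) − D·e^(−rT)·N(d₂)
   = 246.7632·0.756117 − 205.1715·0.977244·0.601560 = 65.967553
B₀ = V₀ − E₀ = 246.7632 − 65.967553 = 180.795647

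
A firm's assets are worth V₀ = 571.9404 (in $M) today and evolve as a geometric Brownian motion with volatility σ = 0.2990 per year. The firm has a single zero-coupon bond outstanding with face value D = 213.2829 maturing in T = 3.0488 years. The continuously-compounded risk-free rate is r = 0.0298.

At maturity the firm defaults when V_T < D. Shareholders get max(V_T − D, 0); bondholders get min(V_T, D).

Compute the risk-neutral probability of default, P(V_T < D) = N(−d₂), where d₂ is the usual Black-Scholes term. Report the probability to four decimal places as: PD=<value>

PD=0.0357

d₁ = [ln(V₀/D) + (r + σ²/2)T] / (σ√T)
   = [ln(571.9404/213.2829) + (0.0298 + 0.5·0.2990²)·3.0488] / (0.2990·√3.0488)
   = [0.986415 + 0.227137] / 0.522078 = 2.324464
d₂ = d₁ − σ√T = 2.324464 − 0.522078 = 1.802386
risk-neutral PD = N(−d₂) = N(-1.802386) = 0.035742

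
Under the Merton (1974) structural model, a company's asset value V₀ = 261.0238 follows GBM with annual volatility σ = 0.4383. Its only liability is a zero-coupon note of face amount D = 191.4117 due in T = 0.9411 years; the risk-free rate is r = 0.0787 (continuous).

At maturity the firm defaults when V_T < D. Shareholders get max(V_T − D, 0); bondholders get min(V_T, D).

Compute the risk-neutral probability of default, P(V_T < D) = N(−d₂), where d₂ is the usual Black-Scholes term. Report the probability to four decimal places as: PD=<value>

d₁ = [ln(V₀/D) + (r + σ²/2)T] / (σ√T)
   = [ln(261.0238/191.4117) + (0.0787 + 0.5·0.4383²)·0.9411] / (0.4383·√0.9411)
   = [0.310185 + 0.164460] / 0.425196 = 1.116298
d₂ = d₁ − σ√T = 1.116298 − 0.425196 = 0.691101
risk-neutral PD = N(−d₂) = N(-0.691101) = 0.244751

PD=0.2448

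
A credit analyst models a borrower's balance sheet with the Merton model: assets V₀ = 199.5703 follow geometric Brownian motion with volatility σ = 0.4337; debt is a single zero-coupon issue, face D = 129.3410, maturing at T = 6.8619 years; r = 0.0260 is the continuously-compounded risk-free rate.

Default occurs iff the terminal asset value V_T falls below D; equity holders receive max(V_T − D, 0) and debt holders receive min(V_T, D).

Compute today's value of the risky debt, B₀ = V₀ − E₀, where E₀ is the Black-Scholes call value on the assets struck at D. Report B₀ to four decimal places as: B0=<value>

d₁ = [ln(V₀/D) + (r + σ²/2)T] / (σ√T)
   = [ln(199.5703/129.3410) + (0.0260 + 0.5·0.4337²)·6.8619] / (0.4337·√6.8619)
   = [0.433714 + 0.823756] / 1.136087 = 1.106843
d₂ = d₁ − σ√T = 1.106843 − 1.136087 = -0.029244
N(d₁) = 0.865819,  N(d₂) = 0.488335,  e^(−rT) = 0.836600
E₀ = V₀·N(d₁) − D·e^(−rT)·N(d₂)
   = 199.5703·0.865819 − 129.3410·0.836600·0.488335 = 119.950680
B₀ = V₀ − E₀ = 199.5703 − 119.950680 = 79.619620

B0=79.6196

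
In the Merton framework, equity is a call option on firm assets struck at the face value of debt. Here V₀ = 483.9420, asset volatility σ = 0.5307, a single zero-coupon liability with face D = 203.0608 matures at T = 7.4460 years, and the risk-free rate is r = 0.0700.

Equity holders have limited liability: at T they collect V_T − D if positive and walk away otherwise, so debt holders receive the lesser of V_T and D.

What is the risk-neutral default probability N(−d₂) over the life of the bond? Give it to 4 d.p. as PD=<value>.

PD=0.4069

d₁ = [ln(V₀/D) + (r + σ²/2)T] / (σ√T)
   = [ln(483.9420/203.0608) + (0.0700 + 0.5·0.5307²)·7.4460] / (0.5307·√7.4460)
   = [0.868460 + 1.569775] / 1.448140 = 1.683701
d₂ = d₁ − σ√T = 1.683701 − 1.448140 = 0.235561
risk-neutral PD = N(−d₂) = N(-0.235561) = 0.406887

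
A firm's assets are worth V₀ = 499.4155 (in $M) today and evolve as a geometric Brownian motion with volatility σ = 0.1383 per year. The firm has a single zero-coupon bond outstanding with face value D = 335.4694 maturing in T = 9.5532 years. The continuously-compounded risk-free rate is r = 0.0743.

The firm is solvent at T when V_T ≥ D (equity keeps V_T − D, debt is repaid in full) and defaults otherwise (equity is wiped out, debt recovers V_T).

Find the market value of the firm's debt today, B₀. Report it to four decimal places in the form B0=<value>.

d₁ = [ln(V₀/D) + (r + σ²/2)T] / (σ√T)
   = [ln(499.4155/335.4694) + (0.0743 + 0.5·0.1383²)·9.5532] / (0.1383·√9.5532)
   = [0.397908 + 0.801164] / 0.427461 = 2.805102
d₂ = d₁ − σ√T = 2.805102 − 0.427461 = 2.377641
N(d₁) = 0.997485,  N(d₂) = 0.991288,  e^(−rT) = 0.491741
E₀ = V₀·N(d₁) − D·e^(−rT)·N(d₂)
   = 499.4155·0.997485 − 335.4694·0.491741·0.991288 = 334.632485
B₀ = V₀ − E₀ = 499.4155 − 334.632485 = 164.783015

B0=164.7830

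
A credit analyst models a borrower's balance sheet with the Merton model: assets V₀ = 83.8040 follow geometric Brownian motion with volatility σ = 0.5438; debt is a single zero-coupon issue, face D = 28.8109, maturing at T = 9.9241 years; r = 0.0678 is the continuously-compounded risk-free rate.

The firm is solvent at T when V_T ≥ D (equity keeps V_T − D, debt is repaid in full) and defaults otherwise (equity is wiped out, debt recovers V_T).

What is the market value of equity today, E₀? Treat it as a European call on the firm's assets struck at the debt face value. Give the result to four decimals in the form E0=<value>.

d₁ = [ln(V₀/D) + (r + σ²/2)T] / (σ√T)
   = [ln(83.8040/28.8109) + (0.0678 + 0.5·0.5438²)·9.9241] / (0.5438·√9.9241)
   = [1.067727 + 2.140224] / 1.713108 = 1.872591
d₂ = d₁ − σ√T = 1.872591 − 1.713108 = 0.159483
N(d₁) = 0.969438,  N(d₂) = 0.563356,  e^(−rT) = 0.510250
E₀ = V₀·N(d₁) − D·e^(−rT)·N(d₂)
   = 83.8040·0.969438 − 28.8109·0.510250·0.563356 = 72.960982

E0=72.9610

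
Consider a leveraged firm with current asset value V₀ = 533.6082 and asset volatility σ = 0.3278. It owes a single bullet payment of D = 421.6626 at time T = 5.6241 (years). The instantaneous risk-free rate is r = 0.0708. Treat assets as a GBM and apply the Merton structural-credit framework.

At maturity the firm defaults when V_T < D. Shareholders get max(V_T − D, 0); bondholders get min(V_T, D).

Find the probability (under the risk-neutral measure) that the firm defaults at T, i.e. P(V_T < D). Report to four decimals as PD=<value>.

PD=0.3349

d₁ = [ln(V₀/D) + (r + σ²/2)T] / (σ√T)
   = [ln(533.6082/421.6626) + (0.0708 + 0.5·0.3278²)·5.6241] / (0.3278·√5.6241)
   = [0.235456 + 0.700349] / 0.777384 = 1.203788
d₂ = d₁ − σ√T = 1.203788 − 0.777384 = 0.426404
risk-neutral PD = N(−d₂) = N(-0.426404) = 0.334907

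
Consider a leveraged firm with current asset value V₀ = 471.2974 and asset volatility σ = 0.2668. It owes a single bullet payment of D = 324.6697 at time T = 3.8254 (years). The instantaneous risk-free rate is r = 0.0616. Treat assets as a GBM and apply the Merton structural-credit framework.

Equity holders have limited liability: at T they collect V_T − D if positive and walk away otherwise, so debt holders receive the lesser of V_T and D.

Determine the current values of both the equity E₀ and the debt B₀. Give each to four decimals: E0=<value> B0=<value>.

d₁ = [ln(V₀/D) + (r + σ²/2)T] / (σ√T)
   = [ln(471.2974/324.6697) + (0.0616 + 0.5·0.2668²)·3.8254] / (0.2668·√3.8254)
   = [0.372681 + 0.371795] / 0.521824 = 1.426679
d₂ = d₁ − σ√T = 1.426679 − 0.521824 = 0.904855
N(d₁) = 0.923164,  N(d₂) = 0.817229,  e^(−rT) = 0.790061
E₀ = V₀·N(d₁) − D·e^(−rT)·N(d₂)
   = 471.2974·0.923164 − 324.6697·0.790061·0.817229 = 225.458146
B₀ = V₀ − E₀ = 471.2974 − 225.458146 = 245.839254

E0=225.4581 B0=245.8393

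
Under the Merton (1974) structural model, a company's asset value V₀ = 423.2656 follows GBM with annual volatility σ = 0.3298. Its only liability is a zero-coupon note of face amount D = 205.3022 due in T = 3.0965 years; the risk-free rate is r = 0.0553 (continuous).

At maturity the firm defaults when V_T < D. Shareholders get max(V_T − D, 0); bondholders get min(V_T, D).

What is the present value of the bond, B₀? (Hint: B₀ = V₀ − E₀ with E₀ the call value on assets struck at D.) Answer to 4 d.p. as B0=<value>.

d₁ = [ln(V₀/D) + (r + σ²/2)T] / (σ√T)
   = [ln(423.2656/205.3022) + (0.0553 + 0.5·0.3298²)·3.0965] / (0.3298·√3.0965)
   = [0.723517 + 0.339637] / 0.580345 = 1.831934
d₂ = d₁ − σ√T = 1.831934 − 0.580345 = 1.251589
N(d₁) = 0.966519,  N(d₂) = 0.894640,  e^(−rT) = 0.842622
E₀ = V₀·N(d₁) − D·e^(−rT)·N(d₂)
   = 423.2656·0.966519 − 205.3022·0.842622·0.894640 = 254.328616
B₀ = V₀ − E₀ = 423.2656 − 254.328616 = 168.936984

B0=168.9370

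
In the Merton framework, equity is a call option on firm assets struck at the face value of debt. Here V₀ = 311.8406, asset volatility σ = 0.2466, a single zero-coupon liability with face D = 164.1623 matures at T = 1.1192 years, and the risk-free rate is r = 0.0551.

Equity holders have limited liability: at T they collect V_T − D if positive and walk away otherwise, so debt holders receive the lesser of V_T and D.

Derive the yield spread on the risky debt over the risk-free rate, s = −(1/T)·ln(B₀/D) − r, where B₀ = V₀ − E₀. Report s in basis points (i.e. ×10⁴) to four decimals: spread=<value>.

spread=3.5355

d₁ = [ln(V₀/D) + (r + σ²/2)T] / (σ√T)
   = [ln(311.8406/164.1623) + (0.0551 + 0.5·0.2466²)·1.1192] / (0.2466·√1.1192)
   = [0.641637 + 0.095698] / 0.260884 = 2.826297
d₂ = d₁ − σ√T = 2.826297 − 0.260884 = 2.565413
N(d₁) = 0.997646,  N(d₂) = 0.994847,  e^(−rT) = 0.940195
E₀ = V₀·N(d₁) − D·e^(−rT)·N(d₂)
   = 311.8406·0.997646 − 164.1623·0.940195·0.994847 = 157.557079
B₀ = V₀ − E₀ = 311.8406 − 157.557079 = 154.283521
spread = −(1/T)·ln(B₀/D) − r = −(1/1.1192)·ln(154.283521/164.1623) − 0.0551 = 0.00035355
in basis points: 0.00035355 × 10⁴ = 3.5355 bp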